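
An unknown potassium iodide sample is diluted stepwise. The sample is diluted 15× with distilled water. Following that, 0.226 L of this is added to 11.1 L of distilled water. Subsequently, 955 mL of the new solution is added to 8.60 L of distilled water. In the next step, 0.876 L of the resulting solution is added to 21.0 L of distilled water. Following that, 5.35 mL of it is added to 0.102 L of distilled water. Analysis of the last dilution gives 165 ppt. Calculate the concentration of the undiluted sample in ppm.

622 ppm

Overall dilution factor = 15 × 50.12 × 10.01 × 24.97 × 20.07 = 3.77 × 10⁶.
Original = 165 ppt × 3.77 × 10⁶ = 6.22 × 10⁸ ppt = 622 ppm.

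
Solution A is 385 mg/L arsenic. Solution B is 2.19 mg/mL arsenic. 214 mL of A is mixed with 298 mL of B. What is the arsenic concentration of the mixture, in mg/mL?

1.44 mg/mL

C_B = 2.19 mg/mL = 2190 mg/L.
C_mix = (C_A·V_A + C_B·V_B)/(V_A + V_B) = (385×214 + 2190×298) / 512.0 = 1436 mg/L = 1.44 mg/mL.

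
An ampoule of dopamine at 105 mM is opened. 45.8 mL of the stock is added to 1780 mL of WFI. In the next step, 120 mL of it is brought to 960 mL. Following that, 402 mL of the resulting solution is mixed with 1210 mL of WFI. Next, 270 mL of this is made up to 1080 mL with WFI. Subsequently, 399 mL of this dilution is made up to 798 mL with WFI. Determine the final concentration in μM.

Overall dilution factor = 39.86 × 8 × 4.010 × 4 × 2 = 1.02 × 10⁴.
105 mM / 1.02 × 10⁴ = 0.0103 mM = 10.3 μM.

10.3 μM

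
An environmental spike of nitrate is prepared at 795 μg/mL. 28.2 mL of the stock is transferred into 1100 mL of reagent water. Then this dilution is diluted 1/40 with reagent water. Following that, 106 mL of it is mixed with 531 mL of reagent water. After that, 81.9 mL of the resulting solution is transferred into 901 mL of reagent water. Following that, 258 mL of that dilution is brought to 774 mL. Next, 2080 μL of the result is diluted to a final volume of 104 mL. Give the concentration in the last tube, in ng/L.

Overall dilution factor = 40.01 × 40 × 6.009 × 12.00 × 3 × 50 = 1.73 × 10⁷.
795 μg/mL / 1.73 × 10⁷ = 4.59 × 10⁻⁵ μg/mL = 45.9 ng/L.

45.9 ng/L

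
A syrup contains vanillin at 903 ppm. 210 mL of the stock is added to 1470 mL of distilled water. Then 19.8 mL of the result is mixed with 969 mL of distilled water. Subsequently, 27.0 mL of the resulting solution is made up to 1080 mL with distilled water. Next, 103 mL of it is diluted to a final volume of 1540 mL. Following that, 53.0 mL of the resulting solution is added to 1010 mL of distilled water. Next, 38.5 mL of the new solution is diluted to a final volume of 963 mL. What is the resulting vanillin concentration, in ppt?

Overall dilution factor = 8 × 49.94 × 40 × 14.95 × 20.06 × 25.01 = 1.20 × 10⁸.
903 ppm / 1.20 × 10⁸ = 7.53 × 10⁻⁶ ppm = 7.53 ppt.

7.53 ppt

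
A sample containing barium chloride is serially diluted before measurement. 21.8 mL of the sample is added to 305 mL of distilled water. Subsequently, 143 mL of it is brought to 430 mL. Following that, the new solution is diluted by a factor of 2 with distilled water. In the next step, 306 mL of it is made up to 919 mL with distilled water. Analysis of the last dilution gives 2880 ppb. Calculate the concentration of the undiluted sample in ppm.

780 ppm

Overall dilution factor = 14.99 × 3.007 × 2 × 3.003 = 271.
Original = 2880 ppb × 271 = 7.80 × 10⁵ ppb = 780 ppm.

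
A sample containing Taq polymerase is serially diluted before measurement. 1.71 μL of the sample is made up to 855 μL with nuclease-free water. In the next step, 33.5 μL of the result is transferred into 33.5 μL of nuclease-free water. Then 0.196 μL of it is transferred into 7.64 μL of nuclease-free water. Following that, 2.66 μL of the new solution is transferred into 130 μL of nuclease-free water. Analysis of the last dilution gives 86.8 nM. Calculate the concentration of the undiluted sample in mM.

Overall dilution factor = 500 × 2 × 39.98 × 49.87 = 1.99 × 10⁶.
Original = 86.8 nM × 1.99 × 10⁶ = 1.73 × 10⁸ nM = 173 mM.

173 mM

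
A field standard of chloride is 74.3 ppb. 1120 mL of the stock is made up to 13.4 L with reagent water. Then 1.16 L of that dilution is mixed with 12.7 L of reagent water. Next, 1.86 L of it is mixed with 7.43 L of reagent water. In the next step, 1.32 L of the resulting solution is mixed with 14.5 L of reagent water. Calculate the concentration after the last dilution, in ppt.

8.68 ppt

Overall dilution factor = 11.96 × 11.95 × 4.995 × 11.98 = 8557.
74.3 ppb / 8557 = 8.68 × 10⁻³ ppb = 8.68 ppt.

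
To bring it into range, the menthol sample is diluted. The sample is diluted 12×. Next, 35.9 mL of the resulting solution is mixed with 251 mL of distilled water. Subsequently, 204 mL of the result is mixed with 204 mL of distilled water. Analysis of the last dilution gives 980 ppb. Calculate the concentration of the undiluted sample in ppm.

188 ppm

Overall dilution factor = 12 × 7.992 × 2 = 192.
Original = 980 ppb × 192 = 1.88 × 10⁵ ppb = 188 ppm.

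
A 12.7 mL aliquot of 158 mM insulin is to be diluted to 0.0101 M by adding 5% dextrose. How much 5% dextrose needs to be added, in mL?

186 mL

0.0101 M = 10.1 mM.
V₂ = C₁V₁/C₂ = 158 × 12.7 / 10.1 = 199 mL.
Diluent to add = V₂ − V₁ = 199 − 12.7 = 186 mL.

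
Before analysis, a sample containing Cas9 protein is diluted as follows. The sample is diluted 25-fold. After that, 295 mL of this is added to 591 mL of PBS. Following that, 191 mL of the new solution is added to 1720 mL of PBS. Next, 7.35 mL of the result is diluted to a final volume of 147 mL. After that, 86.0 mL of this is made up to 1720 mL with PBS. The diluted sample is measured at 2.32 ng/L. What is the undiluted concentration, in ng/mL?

Overall dilution factor = 25 × 3.003 × 10.01 × 20 × 20 = 3.00 × 10⁵.
Original = 2.32 ng/L × 3.00 × 10⁵ = 6.97 × 10⁵ ng/L = 697 ng/mL.

697 ng/mL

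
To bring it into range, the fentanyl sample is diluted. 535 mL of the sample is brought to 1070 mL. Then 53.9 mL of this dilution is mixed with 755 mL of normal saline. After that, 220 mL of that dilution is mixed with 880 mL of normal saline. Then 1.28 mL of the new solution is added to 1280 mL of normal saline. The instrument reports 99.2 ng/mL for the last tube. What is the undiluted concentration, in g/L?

14.9 g/L

Overall dilution factor = 2 × 15.01 × 5 × 1001 = 1.50 × 10⁵.
Original = 99.2 ng/mL × 1.50 × 10⁵ = 1.49 × 10⁷ ng/mL = 14.9 g/L.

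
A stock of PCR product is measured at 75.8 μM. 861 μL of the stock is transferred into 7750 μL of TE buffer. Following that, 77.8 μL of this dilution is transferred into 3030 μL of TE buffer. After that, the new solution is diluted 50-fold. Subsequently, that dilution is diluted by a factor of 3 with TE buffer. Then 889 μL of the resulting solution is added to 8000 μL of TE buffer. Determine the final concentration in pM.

127 pM

Overall dilution factor = 10.00 × 39.95 × 50 × 3 × 9.999 = 5.99 × 10⁵.
75.8 μM / 5.99 × 10⁵ = 1.27 × 10⁻⁴ μM = 127 pM.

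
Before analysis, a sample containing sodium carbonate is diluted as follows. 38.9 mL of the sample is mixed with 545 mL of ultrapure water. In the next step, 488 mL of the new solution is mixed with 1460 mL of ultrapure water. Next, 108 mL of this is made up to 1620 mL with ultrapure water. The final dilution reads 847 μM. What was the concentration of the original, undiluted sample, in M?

Overall dilution factor = 15.01 × 3.992 × 15 = 899.
Original = 847 μM × 899 = 7.61 × 10⁵ μM = 0.761 M.

0.761 M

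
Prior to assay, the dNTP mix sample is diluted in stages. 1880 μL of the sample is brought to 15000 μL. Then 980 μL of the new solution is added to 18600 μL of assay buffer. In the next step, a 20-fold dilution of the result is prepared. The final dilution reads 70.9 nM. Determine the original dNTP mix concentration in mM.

Overall dilution factor = 7.979 × 19.98 × 20 = 3188.
Original = 70.9 nM × 3188 = 2.26 × 10⁵ nM = 0.226 mM.

0.226 mM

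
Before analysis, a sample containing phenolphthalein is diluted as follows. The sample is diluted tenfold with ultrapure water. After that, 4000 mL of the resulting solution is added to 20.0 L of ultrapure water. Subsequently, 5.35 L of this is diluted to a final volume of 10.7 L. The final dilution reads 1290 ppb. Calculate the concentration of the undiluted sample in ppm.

155 ppm

Overall dilution factor = 10 × 6 × 2 = 120.
Original = 1290 ppb × 120 = 1.55 × 10⁵ ppb = 155 ppm.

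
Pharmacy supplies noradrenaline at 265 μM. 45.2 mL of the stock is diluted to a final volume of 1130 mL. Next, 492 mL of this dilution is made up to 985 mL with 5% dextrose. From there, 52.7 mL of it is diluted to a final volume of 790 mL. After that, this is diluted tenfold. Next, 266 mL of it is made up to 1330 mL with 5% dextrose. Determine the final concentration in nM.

Overall dilution factor = 25 × 2.002 × 14.99 × 10 × 5 = 3.75 × 10⁴.
265 μM / 3.75 × 10⁴ = 7.06 × 10⁻³ μM = 7.06 nM.

7.06 nM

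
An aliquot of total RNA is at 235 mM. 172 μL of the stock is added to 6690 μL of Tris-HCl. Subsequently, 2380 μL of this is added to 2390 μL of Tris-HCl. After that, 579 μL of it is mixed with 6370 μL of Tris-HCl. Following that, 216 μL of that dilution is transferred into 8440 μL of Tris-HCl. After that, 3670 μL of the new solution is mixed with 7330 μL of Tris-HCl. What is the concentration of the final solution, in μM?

Overall dilution factor = 39.90 × 2.004 × 12.00 × 40.07 × 2.997 = 1.15 × 10⁵.
235 mM / 1.15 × 10⁵ = 2.04 × 10⁻³ mM = 2.04 μM.

2.04 μM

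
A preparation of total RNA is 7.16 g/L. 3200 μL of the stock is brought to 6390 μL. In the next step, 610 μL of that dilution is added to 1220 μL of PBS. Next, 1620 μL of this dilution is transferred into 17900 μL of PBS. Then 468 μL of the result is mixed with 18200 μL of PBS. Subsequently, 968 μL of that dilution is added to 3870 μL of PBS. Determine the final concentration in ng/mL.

498 ng/mL

Overall dilution factor = 1.997 × 3 × 12.05 × 39.89 × 4.998 = 1.44 × 10⁴.
7.16 g/L / 1.44 × 10⁴ = 4.98 × 10⁻⁴ g/L = 498 ng/mL.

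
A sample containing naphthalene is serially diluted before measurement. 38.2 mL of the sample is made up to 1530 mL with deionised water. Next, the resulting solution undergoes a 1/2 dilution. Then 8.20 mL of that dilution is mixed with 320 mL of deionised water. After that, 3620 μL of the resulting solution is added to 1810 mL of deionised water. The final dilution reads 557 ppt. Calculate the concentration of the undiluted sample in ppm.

Overall dilution factor = 40.05 × 2 × 40.02 × 501 = 1.61 × 10⁶.
Original = 557 ppt × 1.61 × 10⁶ = 8.95 × 10⁸ ppt = 895 ppm.

895 ppm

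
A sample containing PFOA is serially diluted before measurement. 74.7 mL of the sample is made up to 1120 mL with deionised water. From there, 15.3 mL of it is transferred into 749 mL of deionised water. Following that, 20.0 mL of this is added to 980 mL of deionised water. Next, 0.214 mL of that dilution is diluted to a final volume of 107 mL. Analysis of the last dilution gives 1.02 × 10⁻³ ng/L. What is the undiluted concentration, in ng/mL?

Overall dilution factor = 14.99 × 49.95 × 50 × 500 = 1.87 × 10⁷.
Original = 1.02 × 10⁻³ ng/L × 1.87 × 10⁷ = 1.91 × 10⁴ ng/L = 19.1 ng/mL.

19.1 ng/mL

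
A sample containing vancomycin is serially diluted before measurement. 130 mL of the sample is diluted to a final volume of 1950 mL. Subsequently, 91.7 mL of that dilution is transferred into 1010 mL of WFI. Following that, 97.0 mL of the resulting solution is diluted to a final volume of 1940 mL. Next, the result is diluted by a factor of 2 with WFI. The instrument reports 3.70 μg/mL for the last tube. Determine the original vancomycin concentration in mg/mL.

26.7 mg/mL

Overall dilution factor = 15 × 12.01 × 20 × 2 = 7209.
Original = 3.70 μg/mL × 7209 = 2.67 × 10⁴ μg/mL = 26.7 mg/mL.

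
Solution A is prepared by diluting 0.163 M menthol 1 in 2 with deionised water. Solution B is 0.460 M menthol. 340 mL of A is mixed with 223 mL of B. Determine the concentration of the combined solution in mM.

231 mM

C_A = 0.163 M / 2 = 0.0815 M.
C_mix = (C_A·V_A + C_B·V_B)/(V_A + V_B) = (0.0815×340 + 0.460×223) / 563.0 = 0.231 M = 231 mM.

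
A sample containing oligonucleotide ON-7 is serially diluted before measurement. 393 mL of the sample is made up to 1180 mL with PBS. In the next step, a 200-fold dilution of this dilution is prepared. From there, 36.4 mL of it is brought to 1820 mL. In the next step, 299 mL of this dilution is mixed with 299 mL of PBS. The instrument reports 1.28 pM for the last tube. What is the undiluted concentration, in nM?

76.9 nM

Overall dilution factor = 3.003 × 200 × 50 × 2 = 6.01 × 10⁴.
Original = 1.28 pM × 6.01 × 10⁴ = 7.69 × 10⁴ pM = 76.9 nM.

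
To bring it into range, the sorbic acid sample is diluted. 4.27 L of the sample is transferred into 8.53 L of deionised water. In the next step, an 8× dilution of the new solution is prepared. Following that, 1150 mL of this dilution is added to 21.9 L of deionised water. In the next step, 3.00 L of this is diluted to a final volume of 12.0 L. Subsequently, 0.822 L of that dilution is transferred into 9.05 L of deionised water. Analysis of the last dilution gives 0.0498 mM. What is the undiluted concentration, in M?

1.15 M

Overall dilution factor = 2.998 × 8 × 20.04 × 4 × 12.01 = 2.31 × 10⁴.
Original = 0.0498 mM × 2.31 × 10⁴ = 1150 mM = 1.15 M.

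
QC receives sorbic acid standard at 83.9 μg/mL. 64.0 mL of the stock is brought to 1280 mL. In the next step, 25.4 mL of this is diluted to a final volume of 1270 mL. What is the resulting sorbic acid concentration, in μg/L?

83.9 μg/L

Overall dilution factor = 20 × 50 = 1000.
83.9 μg/mL / 1000 = 0.0839 μg/mL = 83.9 μg/L.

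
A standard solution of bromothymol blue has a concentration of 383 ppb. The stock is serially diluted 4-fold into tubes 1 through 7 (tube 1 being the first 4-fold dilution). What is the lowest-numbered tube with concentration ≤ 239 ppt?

Tube n has concentration 383 ppb / 4ⁿ.
Need 4ⁿ ≥ 383 ppb / 239 ppt = 1603, so n ≥ 5.32.
First such tube: n = 6.

tube 6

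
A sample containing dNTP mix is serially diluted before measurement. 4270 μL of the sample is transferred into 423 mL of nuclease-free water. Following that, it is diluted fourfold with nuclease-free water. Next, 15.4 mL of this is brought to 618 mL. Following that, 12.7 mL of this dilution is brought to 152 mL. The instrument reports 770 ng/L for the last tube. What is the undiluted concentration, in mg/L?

Overall dilution factor = 100.1 × 4 × 40.13 × 11.97 = 1.92 × 10⁵.
Original = 770 ng/L × 1.92 × 10⁵ = 1.48 × 10⁸ ng/L = 148 mg/L.

148 mg/L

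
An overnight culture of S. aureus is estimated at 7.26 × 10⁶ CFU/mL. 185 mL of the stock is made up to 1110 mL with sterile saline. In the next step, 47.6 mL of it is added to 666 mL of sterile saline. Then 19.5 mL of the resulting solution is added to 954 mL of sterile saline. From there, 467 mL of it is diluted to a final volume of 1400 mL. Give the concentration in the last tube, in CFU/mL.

Overall dilution factor = 6 × 14.99 × 49.92 × 2.998 = 1.35 × 10⁴.
7.26 × 10⁶ CFU/mL / 1.35 × 10⁴ = 539 CFU/mL.

539 CFU/mL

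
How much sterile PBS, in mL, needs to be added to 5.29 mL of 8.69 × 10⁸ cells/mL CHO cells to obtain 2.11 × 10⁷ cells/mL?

213 mL

V₂ = C₁V₁/C₂ = 8.69 × 10⁸ × 5.29 / 2.11 × 10⁷ = 218 mL.
Diluent to add = V₂ − V₁ = 218 − 5.29 = 213 mL.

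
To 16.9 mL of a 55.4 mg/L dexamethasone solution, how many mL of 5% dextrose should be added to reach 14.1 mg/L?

V₂ = C₁V₁/C₂ = 55.4 × 16.9 / 14.1 = 66.4 mL.
Diluent to add = V₂ − V₁ = 66.4 − 16.9 = 49.5 mL.

49.5 mL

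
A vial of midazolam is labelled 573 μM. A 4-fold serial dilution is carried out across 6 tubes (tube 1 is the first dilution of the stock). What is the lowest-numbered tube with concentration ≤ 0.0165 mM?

tube 3

Tube n has concentration 573 μM / 4ⁿ.
Need 4ⁿ ≥ 573 μM / 0.0165 mM = 34.7, so n ≥ 2.56.
First such tube: n = 3.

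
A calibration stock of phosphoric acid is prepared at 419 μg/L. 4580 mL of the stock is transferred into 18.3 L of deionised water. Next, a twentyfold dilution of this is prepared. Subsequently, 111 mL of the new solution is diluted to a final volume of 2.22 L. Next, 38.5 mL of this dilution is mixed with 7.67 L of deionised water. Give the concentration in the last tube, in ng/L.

Overall dilution factor = 4.996 × 20 × 20 × 200.2 = 4.00 × 10⁵.
419 μg/L / 4.00 × 10⁵ = 1.05 × 10⁻³ μg/L = 1.05 ng/L.

1.05 ng/L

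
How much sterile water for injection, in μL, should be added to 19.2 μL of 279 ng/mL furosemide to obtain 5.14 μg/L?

5.14 μg/L = 5.14 ng/mL.
V₂ = C₁V₁/C₂ = 279 × 19.2 / 5.14 = 1042 μL.
Diluent to add = V₂ − V₁ = 1042 − 19.2 = 1020 μL.

1020 μL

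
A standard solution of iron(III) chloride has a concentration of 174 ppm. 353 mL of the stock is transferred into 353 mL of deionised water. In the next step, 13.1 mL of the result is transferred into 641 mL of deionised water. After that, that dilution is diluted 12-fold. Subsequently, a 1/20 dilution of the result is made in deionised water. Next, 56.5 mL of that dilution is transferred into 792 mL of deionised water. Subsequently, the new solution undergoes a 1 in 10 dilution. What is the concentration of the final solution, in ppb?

Overall dilution factor = 2 × 49.93 × 12 × 20 × 15.02 × 10 = 3.60 × 10⁶.
174 ppm / 3.60 × 10⁶ = 4.83 × 10⁻⁵ ppm = 0.0483 ppb.

0.0483 ppb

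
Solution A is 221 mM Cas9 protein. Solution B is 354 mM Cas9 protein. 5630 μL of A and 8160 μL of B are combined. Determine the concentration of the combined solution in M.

C_mix = (C_A·V_A + C_B·V_B)/(V_A + V_B) = (221×5630 + 354×8160) / 13790 = 300 mM = 0.300 M.

0.300 M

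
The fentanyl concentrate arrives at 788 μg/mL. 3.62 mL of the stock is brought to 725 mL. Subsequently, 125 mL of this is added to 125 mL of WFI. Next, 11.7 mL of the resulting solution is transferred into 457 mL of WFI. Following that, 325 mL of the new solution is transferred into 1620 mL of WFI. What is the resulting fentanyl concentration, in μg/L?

8.21 μg/L

Overall dilution factor = 200.3 × 2 × 40.06 × 5.985 = 9.60 × 10⁴.
788 μg/mL / 9.60 × 10⁴ = 8.21 × 10⁻³ μg/mL = 8.21 μg/L.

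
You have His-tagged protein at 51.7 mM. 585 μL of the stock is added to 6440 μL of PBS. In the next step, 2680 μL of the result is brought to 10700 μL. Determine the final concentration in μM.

1080 μM

Overall dilution factor = 12.01 × 3.993 = 47.9.
51.7 mM / 47.9 = 1.08 mM = 1080 μM.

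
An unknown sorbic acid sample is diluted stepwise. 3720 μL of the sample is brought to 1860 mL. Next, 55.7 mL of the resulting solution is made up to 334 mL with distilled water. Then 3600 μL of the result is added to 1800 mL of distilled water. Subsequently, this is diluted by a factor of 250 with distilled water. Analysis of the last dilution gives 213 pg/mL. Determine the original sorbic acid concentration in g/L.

80.0 g/L

Overall dilution factor = 500 × 5.996 × 501 × 250 = 3.76 × 10⁸.
Original = 213 pg/mL × 3.76 × 10⁸ = 8.00 × 10¹⁰ pg/mL = 80.0 g/L.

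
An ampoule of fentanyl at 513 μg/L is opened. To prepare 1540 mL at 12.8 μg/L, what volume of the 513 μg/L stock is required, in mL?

38.4 mL

V₁ = C₂V₂/C₁ = 12.8 × 1540 / 513 = 38.4 mL.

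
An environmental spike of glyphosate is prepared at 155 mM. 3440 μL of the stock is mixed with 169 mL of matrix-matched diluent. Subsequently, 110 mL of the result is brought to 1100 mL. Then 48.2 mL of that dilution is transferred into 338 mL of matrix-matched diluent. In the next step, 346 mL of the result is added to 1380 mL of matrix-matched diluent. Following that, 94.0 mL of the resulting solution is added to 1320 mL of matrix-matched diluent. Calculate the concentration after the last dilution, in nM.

Overall dilution factor = 50.13 × 10 × 8.012 × 4.988 × 15.04 = 3.01 × 10⁵.
155 mM / 3.01 × 10⁵ = 5.14 × 10⁻⁴ mM = 514 nM.

514 nM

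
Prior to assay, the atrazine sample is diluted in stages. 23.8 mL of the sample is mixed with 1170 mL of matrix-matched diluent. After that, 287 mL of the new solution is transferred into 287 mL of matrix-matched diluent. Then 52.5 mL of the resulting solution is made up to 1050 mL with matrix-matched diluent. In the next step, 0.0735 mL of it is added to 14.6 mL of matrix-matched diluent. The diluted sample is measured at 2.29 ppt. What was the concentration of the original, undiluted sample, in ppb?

917 ppb

Overall dilution factor = 50.16 × 2 × 20 × 199.6 = 4.01 × 10⁵.
Original = 2.29 ppt × 4.01 × 10⁵ = 9.17 × 10⁵ ppt = 917 ppb.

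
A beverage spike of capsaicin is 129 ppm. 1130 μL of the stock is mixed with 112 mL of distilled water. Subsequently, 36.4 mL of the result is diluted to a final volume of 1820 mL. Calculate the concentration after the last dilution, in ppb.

Overall dilution factor = 100.1 × 50 = 5006.
129 ppm / 5006 = 0.0258 ppm = 25.8 ppb.

25.8 ppb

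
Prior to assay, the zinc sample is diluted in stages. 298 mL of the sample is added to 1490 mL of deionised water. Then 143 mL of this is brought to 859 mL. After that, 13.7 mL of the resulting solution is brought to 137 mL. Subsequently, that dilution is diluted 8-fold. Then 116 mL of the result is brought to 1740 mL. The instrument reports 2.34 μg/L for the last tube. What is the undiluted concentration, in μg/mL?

Overall dilution factor = 6 × 6.007 × 10 × 8 × 15 = 4.33 × 10⁴.
Original = 2.34 μg/L × 4.33 × 10⁴ = 1.01 × 10⁵ μg/L = 101 μg/mL.

101 μg/mL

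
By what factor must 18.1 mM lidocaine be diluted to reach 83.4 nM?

2.17 × 10⁵

Factor = C₀/C_target = 18.1 mM / 83.4 nM = 2.17 × 10⁵.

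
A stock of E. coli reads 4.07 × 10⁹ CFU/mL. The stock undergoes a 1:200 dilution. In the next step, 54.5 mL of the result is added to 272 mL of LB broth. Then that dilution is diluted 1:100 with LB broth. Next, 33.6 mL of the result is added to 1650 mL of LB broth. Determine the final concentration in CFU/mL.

Overall dilution factor = 200 × 5.991 × 100 × 50.11 = 6.00 × 10⁶.
4.07 × 10⁹ CFU/mL / 6.00 × 10⁶ = 678 CFU/mL.

678 CFU/mL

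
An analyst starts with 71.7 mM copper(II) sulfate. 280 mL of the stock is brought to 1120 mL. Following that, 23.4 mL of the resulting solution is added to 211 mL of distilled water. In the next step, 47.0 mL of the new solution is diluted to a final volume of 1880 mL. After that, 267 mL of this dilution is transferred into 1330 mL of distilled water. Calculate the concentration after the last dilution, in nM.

7480 nM

Overall dilution factor = 4 × 10.02 × 40 × 5.981 = 9586.
71.7 mM / 9586 = 7.48 × 10⁻³ mM = 7480 nM.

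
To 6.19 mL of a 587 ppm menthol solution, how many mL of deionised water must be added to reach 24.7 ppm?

141 mL

V₂ = C₁V₁/C₂ = 587 × 6.19 / 24.7 = 147 mL.
Diluent to add = V₂ − V₁ = 147 − 6.19 = 141 mL.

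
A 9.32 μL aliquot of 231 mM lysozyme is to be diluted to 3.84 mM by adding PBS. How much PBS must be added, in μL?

551 μL

V₂ = C₁V₁/C₂ = 231 × 9.32 / 3.84 = 561 μL.
Diluent to add = V₂ − V₁ = 561 − 9.32 = 551 μL.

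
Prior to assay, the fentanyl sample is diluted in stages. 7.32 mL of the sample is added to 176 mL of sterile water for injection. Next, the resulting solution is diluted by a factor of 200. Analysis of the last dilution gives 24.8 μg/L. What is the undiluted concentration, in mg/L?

124 mg/L

Overall dilution factor = 25.04 × 200 = 5009.
Original = 24.8 μg/L × 5009 = 1.24 × 10⁵ μg/L = 124 mg/L.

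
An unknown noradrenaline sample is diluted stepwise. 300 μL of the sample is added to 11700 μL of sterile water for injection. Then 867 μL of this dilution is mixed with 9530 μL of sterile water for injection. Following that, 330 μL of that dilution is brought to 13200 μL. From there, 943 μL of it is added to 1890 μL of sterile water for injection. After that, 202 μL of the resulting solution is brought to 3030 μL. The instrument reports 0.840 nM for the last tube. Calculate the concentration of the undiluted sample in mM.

Overall dilution factor = 40 × 11.99 × 40 × 3.004 × 15 = 8.65 × 10⁵.
Original = 0.840 nM × 8.65 × 10⁵ = 7.26 × 10⁵ nM = 0.726 mM.

0.726 mM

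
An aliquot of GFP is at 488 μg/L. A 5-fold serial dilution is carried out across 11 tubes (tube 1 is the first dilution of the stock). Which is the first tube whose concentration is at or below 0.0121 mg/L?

tube 3

Tube n has concentration 488 μg/L / 5ⁿ.
Need 5ⁿ ≥ 488 μg/L / 0.0121 mg/L = 40.3, so n ≥ 2.30.
First such tube: n = 3.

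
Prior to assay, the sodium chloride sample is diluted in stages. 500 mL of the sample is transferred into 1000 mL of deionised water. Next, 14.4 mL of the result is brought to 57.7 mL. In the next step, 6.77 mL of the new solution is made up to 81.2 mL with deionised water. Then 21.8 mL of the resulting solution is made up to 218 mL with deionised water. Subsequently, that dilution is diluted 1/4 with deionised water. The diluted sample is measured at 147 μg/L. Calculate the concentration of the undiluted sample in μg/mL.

848 μg/mL

Overall dilution factor = 3 × 4.007 × 11.99 × 10 × 4 = 5767.
Original = 147 μg/L × 5767 = 8.48 × 10⁵ μg/L = 848 μg/mL.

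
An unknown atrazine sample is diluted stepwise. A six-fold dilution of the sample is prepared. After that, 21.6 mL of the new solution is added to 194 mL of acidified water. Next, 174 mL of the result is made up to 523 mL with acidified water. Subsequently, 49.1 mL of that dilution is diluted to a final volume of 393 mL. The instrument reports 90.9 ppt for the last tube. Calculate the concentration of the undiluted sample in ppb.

131 ppb

Overall dilution factor = 6 × 9.981 × 3.006 × 8.004 = 1441.
Original = 90.9 ppt × 1441 = 1.31 × 10⁵ ppt = 131 ppb.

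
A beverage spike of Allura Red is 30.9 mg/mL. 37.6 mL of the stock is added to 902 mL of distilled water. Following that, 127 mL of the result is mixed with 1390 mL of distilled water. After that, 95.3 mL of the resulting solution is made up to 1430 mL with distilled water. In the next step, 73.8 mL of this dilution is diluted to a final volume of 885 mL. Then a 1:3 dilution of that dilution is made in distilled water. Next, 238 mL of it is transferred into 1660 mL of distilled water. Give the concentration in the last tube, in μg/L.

Overall dilution factor = 24.99 × 11.94 × 15.01 × 11.99 × 3 × 7.975 = 1.29 × 10⁶.
30.9 mg/mL / 1.29 × 10⁶ = 2.40 × 10⁻⁵ mg/mL = 24.0 μg/L.

24.0 μg/L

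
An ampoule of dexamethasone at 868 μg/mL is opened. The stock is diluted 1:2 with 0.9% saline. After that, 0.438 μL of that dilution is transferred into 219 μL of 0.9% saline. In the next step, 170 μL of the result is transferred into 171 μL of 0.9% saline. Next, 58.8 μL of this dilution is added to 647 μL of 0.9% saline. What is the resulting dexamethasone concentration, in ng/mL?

36.0 ng/mL

Overall dilution factor = 2 × 501 × 2.006 × 12.00 = 2.41 × 10⁴.
868 μg/mL / 2.41 × 10⁴ = 0.0360 μg/mL = 36.0 ng/mL.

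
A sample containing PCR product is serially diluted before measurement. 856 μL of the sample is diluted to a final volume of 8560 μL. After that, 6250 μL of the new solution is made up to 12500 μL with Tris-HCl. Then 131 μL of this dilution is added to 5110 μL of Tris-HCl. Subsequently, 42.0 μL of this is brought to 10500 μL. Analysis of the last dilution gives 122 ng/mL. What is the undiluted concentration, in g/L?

24.4 g/L

Overall dilution factor = 10 × 2 × 40.01 × 250 = 2.00 × 10⁵.
Original = 122 ng/mL × 2.00 × 10⁵ = 2.44 × 10⁷ ng/mL = 24.4 g/L.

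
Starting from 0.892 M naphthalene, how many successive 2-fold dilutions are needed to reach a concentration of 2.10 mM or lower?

9

Need 2ⁿ ≥ 425, so n ≥ log(425)/log(2) = 8.73.
Minimum whole steps: n = 9.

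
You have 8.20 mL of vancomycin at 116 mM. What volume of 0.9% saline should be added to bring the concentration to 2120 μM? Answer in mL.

2120 μM = 2.12 mM.
V₂ = C₁V₁/C₂ = 116 × 8.20 / 2.12 = 449 mL.
Diluent to add = V₂ − V₁ = 449 − 8.20 = 440 mL.

440 mL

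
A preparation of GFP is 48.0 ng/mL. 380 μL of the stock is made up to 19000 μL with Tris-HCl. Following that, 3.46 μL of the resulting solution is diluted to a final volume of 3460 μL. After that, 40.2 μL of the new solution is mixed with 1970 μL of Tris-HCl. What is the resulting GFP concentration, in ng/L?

Overall dilution factor = 50 × 1000 × 50.00 = 2.50 × 10⁶.
48.0 ng/mL / 2.50 × 10⁶ = 1.92 × 10⁻⁵ ng/mL = 0.0192 ng/L.

0.0192 ng/L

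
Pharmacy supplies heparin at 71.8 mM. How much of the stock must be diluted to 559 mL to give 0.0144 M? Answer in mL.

0.0144 M = 14.4 mM.
V₁ = C₂V₂/C₁ = 14.4 × 559 / 71.8 = 112 mL.

112 mL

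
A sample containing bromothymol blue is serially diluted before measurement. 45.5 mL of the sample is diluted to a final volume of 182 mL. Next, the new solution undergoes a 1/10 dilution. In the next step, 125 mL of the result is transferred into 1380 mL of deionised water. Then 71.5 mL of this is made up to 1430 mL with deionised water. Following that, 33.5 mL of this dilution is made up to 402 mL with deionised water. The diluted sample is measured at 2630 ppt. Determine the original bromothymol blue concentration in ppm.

Overall dilution factor = 4 × 10 × 12.04 × 20 × 12 = 1.16 × 10⁵.
Original = 2630 ppt × 1.16 × 10⁵ = 3.04 × 10⁸ ppt = 304 ppm.

304 ppm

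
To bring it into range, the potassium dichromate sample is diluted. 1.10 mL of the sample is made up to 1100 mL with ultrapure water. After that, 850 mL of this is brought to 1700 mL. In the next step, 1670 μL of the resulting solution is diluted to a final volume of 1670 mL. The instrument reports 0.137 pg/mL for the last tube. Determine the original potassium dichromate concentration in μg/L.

Overall dilution factor = 1000 × 2 × 1000 = 2.00 × 10⁶.
Original = 0.137 pg/mL × 2.00 × 10⁶ = 2.74 × 10⁵ pg/mL = 274 μg/L.

274 μg/L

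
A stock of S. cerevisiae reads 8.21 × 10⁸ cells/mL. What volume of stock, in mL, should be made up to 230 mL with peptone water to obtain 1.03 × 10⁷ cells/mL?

V₁ = C₂V₂/C₁ = 1.03 × 10⁷ × 230 / 8.21 × 10⁸ = 2.89 mL.

2.89 mL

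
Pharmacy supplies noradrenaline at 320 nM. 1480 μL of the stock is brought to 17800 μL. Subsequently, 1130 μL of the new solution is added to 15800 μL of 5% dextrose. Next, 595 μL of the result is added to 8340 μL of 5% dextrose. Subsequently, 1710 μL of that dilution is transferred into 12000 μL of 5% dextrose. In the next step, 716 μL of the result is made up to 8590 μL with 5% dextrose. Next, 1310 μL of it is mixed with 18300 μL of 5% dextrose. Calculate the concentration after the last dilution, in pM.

Overall dilution factor = 12.03 × 14.98 × 15.02 × 8.018 × 12.00 × 14.97 = 3.90 × 10⁶.
320 nM / 3.90 × 10⁶ = 8.21 × 10⁻⁵ nM = 0.0821 pM.

0.0821 pM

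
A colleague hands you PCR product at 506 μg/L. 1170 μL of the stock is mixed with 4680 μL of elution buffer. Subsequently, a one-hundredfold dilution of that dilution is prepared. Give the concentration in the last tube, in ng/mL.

1.01 ng/mL

Overall dilution factor = 5 × 100 = 500.
506 μg/L / 500 = 1.01 μg/L = 1.01 ng/mL.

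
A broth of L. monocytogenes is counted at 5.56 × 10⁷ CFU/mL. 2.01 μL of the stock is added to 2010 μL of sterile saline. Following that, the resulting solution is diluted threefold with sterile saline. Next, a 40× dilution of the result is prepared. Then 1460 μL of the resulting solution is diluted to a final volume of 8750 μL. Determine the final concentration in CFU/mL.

Overall dilution factor = 1001 × 3 × 40 × 5.993 = 7.20 × 10⁵.
5.56 × 10⁷ CFU/mL / 7.20 × 10⁵ = 77.2 CFU/mL.

77.2 CFU/mL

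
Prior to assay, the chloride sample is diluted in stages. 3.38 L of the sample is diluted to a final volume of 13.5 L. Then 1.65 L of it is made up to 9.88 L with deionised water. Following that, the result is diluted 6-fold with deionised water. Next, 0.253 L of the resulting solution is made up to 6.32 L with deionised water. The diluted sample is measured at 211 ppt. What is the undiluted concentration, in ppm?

Overall dilution factor = 3.994 × 5.988 × 6 × 24.98 = 3585.
Original = 211 ppt × 3585 = 7.56 × 10⁵ ppt = 0.756 ppm.

0.756 ppm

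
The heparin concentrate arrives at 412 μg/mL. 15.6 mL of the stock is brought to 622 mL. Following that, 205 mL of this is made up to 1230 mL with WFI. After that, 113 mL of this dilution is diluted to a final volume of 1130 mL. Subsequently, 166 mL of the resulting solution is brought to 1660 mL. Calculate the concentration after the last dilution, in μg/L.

17.2 μg/L

Overall dilution factor = 39.87 × 6 × 10 × 10 = 2.39 × 10⁴.
412 μg/mL / 2.39 × 10⁴ = 0.0172 μg/mL = 17.2 μg/L.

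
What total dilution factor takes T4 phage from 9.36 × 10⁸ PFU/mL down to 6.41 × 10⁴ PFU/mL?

Factor = C₀/C_target = 9.36 × 10⁸ PFU/mL / 6.41 × 10⁴ PFU/mL = 1.46 × 10⁴.

1.46 × 10⁴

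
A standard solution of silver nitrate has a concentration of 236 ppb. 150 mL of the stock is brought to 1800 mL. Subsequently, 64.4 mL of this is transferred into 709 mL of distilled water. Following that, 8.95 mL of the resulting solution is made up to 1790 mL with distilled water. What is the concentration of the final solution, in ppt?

8.19 ppt

Overall dilution factor = 12 × 12.01 × 200 = 2.88 × 10⁴.
236 ppb / 2.88 × 10⁴ = 8.19 × 10⁻³ ppb = 8.19 ppt.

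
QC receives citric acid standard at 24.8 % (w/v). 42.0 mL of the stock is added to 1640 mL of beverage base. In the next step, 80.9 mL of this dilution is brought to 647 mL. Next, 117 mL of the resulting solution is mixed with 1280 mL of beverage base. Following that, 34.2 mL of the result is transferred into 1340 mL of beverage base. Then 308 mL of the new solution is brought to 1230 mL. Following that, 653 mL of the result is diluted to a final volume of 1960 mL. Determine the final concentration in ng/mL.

135 ng/mL

Overall dilution factor = 40.05 × 7.998 × 11.94 × 40.18 × 3.994 × 3.002 = 1.84 × 10⁶.
24.8 % (w/v) / 1.84 × 10⁶ = 1.35 × 10⁻⁵ % (w/v) = 135 ng/mL.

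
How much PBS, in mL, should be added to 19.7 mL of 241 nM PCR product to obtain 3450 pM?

3450 pM = 3.45 nM.
V₂ = C₁V₁/C₂ = 241 × 19.7 / 3.45 = 1376 mL.
Diluent to add = V₂ − V₁ = 1376 − 19.7 = 1360 mL.

1360 mL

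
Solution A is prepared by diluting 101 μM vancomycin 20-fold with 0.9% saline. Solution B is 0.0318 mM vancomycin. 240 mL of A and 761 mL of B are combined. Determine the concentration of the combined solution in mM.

0.0254 mM

C_A = 101 μM / 20 = 5.05 μM.
C_B = 0.0318 mM = 31.8 μM.
C_mix = (C_A·V_A + C_B·V_B)/(V_A + V_B) = (5.05×240 + 31.8×761) / 1001 = 25.4 μM = 0.0254 mM.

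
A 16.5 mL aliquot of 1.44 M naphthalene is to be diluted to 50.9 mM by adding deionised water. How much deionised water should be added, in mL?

50.9 mM = 0.0509 M.
V₂ = C₁V₁/C₂ = 1.44 × 16.5 / 0.0509 = 467 mL.
Diluent to add = V₂ − V₁ = 467 − 16.5 = 450 mL.

450 mL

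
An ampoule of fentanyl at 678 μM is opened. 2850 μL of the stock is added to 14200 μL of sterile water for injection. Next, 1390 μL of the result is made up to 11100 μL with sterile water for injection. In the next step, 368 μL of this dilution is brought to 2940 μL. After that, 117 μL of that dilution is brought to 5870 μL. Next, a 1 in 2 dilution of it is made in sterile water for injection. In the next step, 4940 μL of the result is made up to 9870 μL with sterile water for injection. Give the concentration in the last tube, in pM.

8860 pM

Overall dilution factor = 5.982 × 7.986 × 7.989 × 50.17 × 2 × 1.998 = 7.65 × 10⁴.
678 μM / 7.65 × 10⁴ = 8.86 × 10⁻³ μM = 8860 pM.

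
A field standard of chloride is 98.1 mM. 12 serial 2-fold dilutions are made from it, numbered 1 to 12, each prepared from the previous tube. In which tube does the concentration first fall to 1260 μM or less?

Tube n has concentration 98.1 mM / 2ⁿ.
Need 2ⁿ ≥ 98.1 mM / 1260 μM = 77.9, so n ≥ 6.28.
First such tube: n = 7.

tube 7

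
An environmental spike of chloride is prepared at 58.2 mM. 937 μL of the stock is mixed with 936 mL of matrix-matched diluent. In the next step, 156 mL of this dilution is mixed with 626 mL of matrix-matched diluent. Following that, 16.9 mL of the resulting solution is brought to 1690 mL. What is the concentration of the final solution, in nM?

Overall dilution factor = 999.9 × 5.013 × 100 = 5.01 × 10⁵.
58.2 mM / 5.01 × 10⁵ = 1.16 × 10⁻⁴ mM = 116 nM.

116 nM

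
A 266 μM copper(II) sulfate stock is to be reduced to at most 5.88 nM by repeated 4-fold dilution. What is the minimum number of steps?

8

Need 4ⁿ ≥ 4.52 × 10⁴, so n ≥ log(4.52 × 10⁴)/log(4) = 7.73.
Minimum whole steps: n = 8.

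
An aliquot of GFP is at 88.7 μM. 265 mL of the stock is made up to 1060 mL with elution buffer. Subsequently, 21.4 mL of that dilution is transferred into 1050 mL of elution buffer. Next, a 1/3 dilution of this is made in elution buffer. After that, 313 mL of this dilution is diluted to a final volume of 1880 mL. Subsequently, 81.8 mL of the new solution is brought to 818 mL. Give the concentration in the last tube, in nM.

Overall dilution factor = 4 × 50.07 × 3 × 6.006 × 10 = 3.61 × 10⁴.
88.7 μM / 3.61 × 10⁴ = 2.46 × 10⁻³ μM = 2.46 nM.

2.46 nM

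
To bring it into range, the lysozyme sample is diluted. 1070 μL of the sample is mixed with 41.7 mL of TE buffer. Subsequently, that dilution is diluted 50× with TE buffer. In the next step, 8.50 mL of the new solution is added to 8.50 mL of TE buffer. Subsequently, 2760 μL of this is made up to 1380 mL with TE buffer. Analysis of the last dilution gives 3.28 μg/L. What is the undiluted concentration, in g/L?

Overall dilution factor = 39.97 × 50 × 2 × 500 = 2.00 × 10⁶.
Original = 3.28 μg/L × 2.00 × 10⁶ = 6.56 × 10⁶ μg/L = 6.56 g/L.

6.56 g/L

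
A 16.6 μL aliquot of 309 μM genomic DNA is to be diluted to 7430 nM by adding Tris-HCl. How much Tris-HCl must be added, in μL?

7430 nM = 7.43 μM.
V₂ = C₁V₁/C₂ = 309 × 16.6 / 7.43 = 690 μL.
Diluent to add = V₂ − V₁ = 690 − 16.6 = 674 μL.

674 μL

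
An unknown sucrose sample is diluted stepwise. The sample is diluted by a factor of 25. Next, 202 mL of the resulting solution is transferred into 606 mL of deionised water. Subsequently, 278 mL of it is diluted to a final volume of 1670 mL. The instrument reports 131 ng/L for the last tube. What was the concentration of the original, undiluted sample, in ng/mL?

78.7 ng/mL

Overall dilution factor = 25 × 4 × 6.007 = 601.
Original = 131 ng/L × 601 = 7.87 × 10⁴ ng/L = 78.7 ng/mL.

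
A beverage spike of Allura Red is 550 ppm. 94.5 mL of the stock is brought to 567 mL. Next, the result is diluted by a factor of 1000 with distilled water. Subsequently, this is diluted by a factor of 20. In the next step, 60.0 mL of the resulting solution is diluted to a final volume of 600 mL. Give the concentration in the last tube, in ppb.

Overall dilution factor = 6 × 1000 × 20 × 10 = 1.20 × 10⁶.
550 ppm / 1.20 × 10⁶ = 4.58 × 10⁻⁴ ppm = 0.458 ppb.

0.458 ppb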